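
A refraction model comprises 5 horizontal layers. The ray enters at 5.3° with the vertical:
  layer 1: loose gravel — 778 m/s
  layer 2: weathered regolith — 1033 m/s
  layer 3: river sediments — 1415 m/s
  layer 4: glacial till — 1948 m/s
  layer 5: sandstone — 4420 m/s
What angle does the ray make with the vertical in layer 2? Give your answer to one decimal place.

7.0°

Ray parameter p = sin 5.3° / 778 = 1.1873e-04 s/m.
sin θ_2 = p·V_2 = 1.1873e-04 × 1033 = 0.1226.
θ_2 = arcsin 0.1226 = 7.04°.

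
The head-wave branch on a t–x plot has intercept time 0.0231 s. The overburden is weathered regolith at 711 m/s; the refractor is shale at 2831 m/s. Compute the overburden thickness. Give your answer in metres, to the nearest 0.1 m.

θ_c = arcsin(711/2831) = 14.55°; cos θ_c = 0.9679.
tᵢ = 2h cos θ_c/V₁ ⇒ h = tᵢ·V₁/(2 cos θ_c) = 0.0231·711/(2·0.9679) = 8.48 m.

8.5 m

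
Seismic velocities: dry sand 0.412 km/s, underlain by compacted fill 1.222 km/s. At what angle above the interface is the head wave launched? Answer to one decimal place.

70.3°

Critical incidence: sin θ_c = V₁/V₂ = 0.412/1.222 = 0.3372.
θ_c = arcsin 0.3372 = 19.70°.
Measured from the interface: 90° − 19.70° = 70.30°.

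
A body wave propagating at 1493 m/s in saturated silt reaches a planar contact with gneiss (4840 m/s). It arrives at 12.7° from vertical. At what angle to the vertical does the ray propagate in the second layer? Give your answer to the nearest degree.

45°

Snell's law: sin θ₂ = (V₂/V₁)·sin θ₁ = (4840/1493)·sin 12.7° = 0.7127.
θ₂ = arcsin 0.7127 = 45.45° from the normal.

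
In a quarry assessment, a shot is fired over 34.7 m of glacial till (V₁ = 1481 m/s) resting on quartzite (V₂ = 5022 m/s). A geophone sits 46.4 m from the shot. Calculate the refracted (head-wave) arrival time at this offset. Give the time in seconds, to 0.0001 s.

t = x/V₂ + 2h·√(V₂²−V₁²)/(V₁V₂).
√(V₂²−V₁²) = √(5022²−1481²) = 4798.7 m/s; delay term = 2·34.7·4798.7/(1481·5022) = 0.04478 s.
t = 46.4/5022 + 0.04478 = 0.05402 s.

0.0540 s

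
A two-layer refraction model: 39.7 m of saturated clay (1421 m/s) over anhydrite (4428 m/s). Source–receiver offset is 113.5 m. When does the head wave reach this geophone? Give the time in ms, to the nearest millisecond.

θ_c = arcsin(V₁/V₂) = arcsin(1421/4428) = 18.72°, cos θ_c = 0.9471.
Intercept time tᵢ = 2h cos θ_c / V₁ = 2·39.7·0.9471/1421 = 0.05292 s.
t = x/V₂ + tᵢ = 113.5/4428 + 0.05292 = 0.07855 s.

79 ms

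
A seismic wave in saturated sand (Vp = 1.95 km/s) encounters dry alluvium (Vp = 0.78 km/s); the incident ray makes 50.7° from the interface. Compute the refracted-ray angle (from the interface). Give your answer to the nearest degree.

75°

Angle from the normal: 90° − 50.7° = 39.3°.
sin θ₁/V₁ = sin θ₂/V₂ ⇒ sin θ₂ = 0.78·sin 39.3°/1.95 = 0.78·0.6334/1.95 = 0.2534.
θ₂ = sin⁻¹(0.2534) = 14.68° (from vertical).
From the interface: 90° − 14.68° = 75.32°.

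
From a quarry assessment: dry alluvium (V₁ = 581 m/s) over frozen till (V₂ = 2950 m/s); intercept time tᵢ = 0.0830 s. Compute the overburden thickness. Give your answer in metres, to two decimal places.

24.59 m

θ_c = arcsin(581/2950) = 11.36°; cos θ_c = 0.9804.
tᵢ = 2h cos θ_c/V₁ ⇒ h = tᵢ·V₁/(2 cos θ_c) = 0.083·581/(2·0.9804) = 24.59 m.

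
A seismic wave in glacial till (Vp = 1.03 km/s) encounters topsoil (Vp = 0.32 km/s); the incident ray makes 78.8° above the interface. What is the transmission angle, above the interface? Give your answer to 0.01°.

86.54°

Angle from the normal: 90° − 78.8° = 11.2°.
sin θ₁/V₁ = sin θ₂/V₂ ⇒ sin θ₂ = 0.32·sin 11.2°/1.03 = 0.32·0.1942/1.03 = 0.0603.
θ₂ = sin⁻¹(0.0603) = 3.46° (from vertical).
From the interface: 90° − 3.46° = 86.54°.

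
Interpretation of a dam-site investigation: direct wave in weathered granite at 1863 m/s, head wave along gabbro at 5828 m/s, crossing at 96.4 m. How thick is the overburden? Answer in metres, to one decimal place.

h = (x_cross/2)·√((V₂−V₁)/(V₂+V₁)).
(V₂−V₁)/(V₂+V₁) = (5828−1863)/(5828+1863) = 0.5155; √ = 0.7180.
h = (96.4/2)·0.7180 = 34.61 m.

34.6 m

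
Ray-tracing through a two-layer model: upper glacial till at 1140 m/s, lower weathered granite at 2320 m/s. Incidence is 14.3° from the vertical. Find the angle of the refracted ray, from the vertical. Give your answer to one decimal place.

30.2°

Snell's law: sin θ₂ = (V₂/V₁)·sin θ₁ = (2320/1140)·sin 14.3° = 0.5027.
θ₂ = arcsin 0.5027 = 30.18° from the normal.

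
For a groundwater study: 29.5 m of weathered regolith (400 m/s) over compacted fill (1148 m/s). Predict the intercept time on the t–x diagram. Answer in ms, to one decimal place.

138.3 ms

θ_c = arcsin(V₁/V₂) = arcsin(400/1148) = 20.39°; cos θ_c = 0.9373.
tᵢ = 2h·cos θ_c / V₁ = 2·29.5·0.9373 / 400 = 0.13826 s.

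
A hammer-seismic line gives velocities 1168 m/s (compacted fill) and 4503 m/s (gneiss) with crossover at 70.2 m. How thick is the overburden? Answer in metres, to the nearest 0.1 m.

26.9 m

x_cross = 2h·√((V₂+V₁)/(V₂−V₁)) → h = x_cross / (2·√((V₂+V₁)/(V₂−V₁))).
√((V₂+V₁)/(V₂−V₁)) = √((4503+1168)/(4503−1168)) = 1.3040.
h = 70.2 / (2·1.3040) = 26.92 m.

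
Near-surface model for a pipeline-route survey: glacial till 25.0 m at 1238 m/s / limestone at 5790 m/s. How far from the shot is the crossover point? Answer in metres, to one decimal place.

62.1 m

x_cross = 2h·√((V₂+V₁)/(V₂−V₁)).
(V₂+V₁)/(V₂−V₁) = (5790+1238)/(5790−1238) = 1.5439; √ = 1.2426.
x_cross = 2·25.0·1.2426 = 62.13 m.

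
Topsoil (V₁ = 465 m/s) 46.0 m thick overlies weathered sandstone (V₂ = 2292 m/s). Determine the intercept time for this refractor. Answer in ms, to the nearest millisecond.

194 ms

tᵢ = 2h·√(V₂²−V₁²)/(V₁V₂).
√(V₂²−V₁²) = √(2292²−465²) = 2244.3 m/s.
tᵢ = 2·46.0·2244.3/(465·2292) = 0.19373 s.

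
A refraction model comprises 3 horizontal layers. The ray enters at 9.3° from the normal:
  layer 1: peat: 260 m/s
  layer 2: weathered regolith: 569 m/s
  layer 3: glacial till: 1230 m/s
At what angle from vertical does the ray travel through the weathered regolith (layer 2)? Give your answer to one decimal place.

Snell's law across each interface conserves sin θ / V, so sin θ_2 = V_2·sin θ₁/V₁.
sin θ_2 = 569 × sin 9.3° / 260 = 0.3537.
θ_2 = arcsin 0.3537 = 20.71°.

20.7°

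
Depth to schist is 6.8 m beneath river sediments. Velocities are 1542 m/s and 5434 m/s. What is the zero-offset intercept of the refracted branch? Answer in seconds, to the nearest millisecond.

θ_c = arcsin(V₁/V₂) = arcsin(1542/5434) = 16.49°; cos θ_c = 0.9589.
tᵢ = 2h·cos θ_c / V₁ = 2·6.8·0.9589 / 1542 = 0.00846 s.

0.008 s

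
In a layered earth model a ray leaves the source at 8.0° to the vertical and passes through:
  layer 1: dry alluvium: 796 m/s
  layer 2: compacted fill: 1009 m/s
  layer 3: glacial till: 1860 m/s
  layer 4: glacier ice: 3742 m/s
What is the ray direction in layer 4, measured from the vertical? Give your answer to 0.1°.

Snell's law across each interface conserves sin θ / V, so sin θ_4 = V_4·sin θ₁/V₁.
sin θ_4 = 3742 × sin 8.0° / 796 = 0.6543.
θ_4 = 40.86° from the vertical.

40.9°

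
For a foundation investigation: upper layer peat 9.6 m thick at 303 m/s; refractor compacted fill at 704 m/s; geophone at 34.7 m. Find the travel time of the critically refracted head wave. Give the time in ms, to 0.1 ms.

θ_c = arcsin(V₁/V₂) = arcsin(303/704) = 25.49°, cos θ_c = 0.9026.
Intercept time tᵢ = 2h cos θ_c / V₁ = 2·9.6·0.9026/303 = 0.05720 s.
t = x/V₂ + tᵢ = 34.7/704 + 0.05720 = 0.10649 s.

106.5 ms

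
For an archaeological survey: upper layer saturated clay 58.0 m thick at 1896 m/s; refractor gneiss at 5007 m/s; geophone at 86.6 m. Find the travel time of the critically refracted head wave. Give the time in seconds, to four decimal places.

t = x/V₂ + 2h·√(V₂²−V₁²)/(V₁V₂).
√(V₂²−V₁²) = √(5007²−1896²) = 4634.1 m/s; delay term = 2·58.0·4634.1/(1896·5007) = 0.05663 s.
t = 86.6/5007 + 0.05663 = 0.07392 s.

0.0739 s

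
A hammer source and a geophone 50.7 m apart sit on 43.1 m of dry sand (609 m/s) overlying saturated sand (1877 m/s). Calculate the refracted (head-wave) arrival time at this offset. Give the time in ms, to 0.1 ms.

160.9 ms

θ_c = arcsin(V₁/V₂) = arcsin(609/1877) = 18.93°, cos θ_c = 0.9459.
Intercept time tᵢ = 2h cos θ_c / V₁ = 2·43.1·0.9459/609 = 0.13389 s.
t = x/V₂ + tᵢ = 50.7/1877 + 0.13389 = 0.16090 s.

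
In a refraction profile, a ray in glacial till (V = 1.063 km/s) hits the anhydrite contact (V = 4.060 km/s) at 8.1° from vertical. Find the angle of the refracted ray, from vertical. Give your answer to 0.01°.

32.56°

sin θ₁/V₁ = sin θ₂/V₂ ⇒ sin θ₂ = 4.060·sin 8.1°/1.063 = 4.060·0.1409/1.063 = 0.5382.
θ₂ = sin⁻¹(0.5382) = 32.56° (from vertical).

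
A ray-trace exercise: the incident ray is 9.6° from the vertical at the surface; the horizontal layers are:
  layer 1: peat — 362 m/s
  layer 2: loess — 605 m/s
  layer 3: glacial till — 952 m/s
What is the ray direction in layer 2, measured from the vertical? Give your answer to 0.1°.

16.2°

Snell's law across each interface conserves sin θ / V, so sin θ_2 = V_2·sin θ₁/V₁.
sin θ_2 = 605 × sin 9.6° / 362 = 0.2787.
θ_2 = arcsin 0.2787 = 16.18°.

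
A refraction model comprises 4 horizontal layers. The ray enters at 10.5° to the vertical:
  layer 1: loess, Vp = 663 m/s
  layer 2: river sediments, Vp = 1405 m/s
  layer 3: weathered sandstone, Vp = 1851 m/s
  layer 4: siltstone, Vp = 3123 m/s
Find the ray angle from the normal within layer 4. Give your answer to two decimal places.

59.14°

Ray parameter p = sin 10.5° / 663 = 2.7487e-04 s/m.
sin θ_4 = p·V_4 = 2.7487e-04 × 3123 = 0.8584.
θ_4 = arcsin 0.8584 = 59.14°.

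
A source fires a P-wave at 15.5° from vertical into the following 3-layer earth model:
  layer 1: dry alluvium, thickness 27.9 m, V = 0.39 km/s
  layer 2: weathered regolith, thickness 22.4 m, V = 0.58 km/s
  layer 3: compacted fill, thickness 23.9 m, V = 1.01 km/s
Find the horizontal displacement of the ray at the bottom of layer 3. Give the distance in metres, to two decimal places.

40.35 m

Apply Snell's law at each interface; in layer i the horizontal offset is hᵢ·tan θᵢ.
Layer 1: θ = 15.50°; offset = 27.9·tan 15.50° = 7.7374 m.
Layer 2: sin θ = 0.58·sin 15.5°/0.39 = 0.3974, θ = 23.42°; offset = 22.4·tan 23.42° = 9.7016 m.
Layer 3: sin θ = 1.01·sin 15.5°/0.39 = 0.6921, θ = 43.79°; offset = 23.9·tan 43.79° = 22.9152 m.
Total horizontal offset = 40.3541 m.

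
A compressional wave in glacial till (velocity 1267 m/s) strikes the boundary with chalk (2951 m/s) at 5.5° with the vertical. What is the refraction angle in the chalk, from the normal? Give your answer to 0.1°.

12.9°

Snell's law: sin θ₂ = (V₂/V₁)·sin θ₁ = (2951/1267)·sin 5.5° = 0.2232.
θ₂ = sin⁻¹(0.2232) = 12.90° (from vertical).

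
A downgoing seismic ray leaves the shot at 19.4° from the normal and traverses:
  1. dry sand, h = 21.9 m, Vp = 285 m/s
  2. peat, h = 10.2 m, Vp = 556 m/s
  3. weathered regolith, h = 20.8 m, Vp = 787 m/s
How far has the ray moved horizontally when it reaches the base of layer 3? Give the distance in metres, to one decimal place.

Apply Snell's law at each interface; in layer i the horizontal offset is hᵢ·tan θᵢ.
Layer 1: θ = 19.40°; offset = 21.9·tan 19.40° = 7.712 m.
Layer 2: sin θ = 556·sin 19.4°/285 = 0.6480, θ = 40.39°; offset = 10.2·tan 40.39° = 8.678 m.
Layer 3: sin θ = 787·sin 19.4°/285 = 0.9172, θ = 66.52°; offset = 20.8·tan 66.52° = 47.893 m.
Total horizontal offset = 64.283 m.

64.3 m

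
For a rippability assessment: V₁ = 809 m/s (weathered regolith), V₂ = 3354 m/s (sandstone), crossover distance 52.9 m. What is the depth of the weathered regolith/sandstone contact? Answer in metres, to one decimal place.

20.7 m

h = (x_cross/2)·√((V₂−V₁)/(V₂+V₁)).
(V₂−V₁)/(V₂+V₁) = (3354−809)/(3354+809) = 0.6113; √ = 0.7819.
h = (52.9/2)·0.7819 = 20.68 m.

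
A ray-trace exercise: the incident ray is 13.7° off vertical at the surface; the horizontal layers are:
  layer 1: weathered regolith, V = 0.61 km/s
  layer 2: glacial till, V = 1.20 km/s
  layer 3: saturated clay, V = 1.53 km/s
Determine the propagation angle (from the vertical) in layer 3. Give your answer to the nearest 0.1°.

36.4°

Snell's law across each interface conserves sin θ / V, so sin θ_3 = V_3·sin θ₁/V₁.
sin θ_3 = 1.53 × sin 13.7° / 0.61 = 0.5940.
θ_3 = 36.44° from the vertical.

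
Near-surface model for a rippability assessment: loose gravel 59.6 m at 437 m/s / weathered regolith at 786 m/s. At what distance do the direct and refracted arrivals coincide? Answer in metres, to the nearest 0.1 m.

x_cross = 2h·√((V₂+V₁)/(V₂−V₁)).
(V₂+V₁)/(V₂−V₁) = (786+437)/(786−437) = 3.5043; √ = 1.8720.
x_cross = 2·59.6·1.8720 = 223.14 m.

223.1 m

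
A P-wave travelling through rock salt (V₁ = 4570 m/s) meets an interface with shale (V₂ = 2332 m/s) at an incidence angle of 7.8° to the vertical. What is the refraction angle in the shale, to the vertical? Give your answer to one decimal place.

4.0°

Snell's law: sin θ₂ = (V₂/V₁)·sin θ₁ = (2332/4570)·sin 7.8° = 0.0693.
θ₂ = arcsin 0.0693 = 3.97° from the normal.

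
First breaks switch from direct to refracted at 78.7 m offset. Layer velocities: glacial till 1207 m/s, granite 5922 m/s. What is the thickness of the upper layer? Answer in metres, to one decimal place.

h = (x_cross/2)·√((V₂−V₁)/(V₂+V₁)).
(V₂−V₁)/(V₂+V₁) = (5922−1207)/(5922+1207) = 0.6614; √ = 0.8133.
h = (78.7/2)·0.8133 = 32.00 m.

32.0 m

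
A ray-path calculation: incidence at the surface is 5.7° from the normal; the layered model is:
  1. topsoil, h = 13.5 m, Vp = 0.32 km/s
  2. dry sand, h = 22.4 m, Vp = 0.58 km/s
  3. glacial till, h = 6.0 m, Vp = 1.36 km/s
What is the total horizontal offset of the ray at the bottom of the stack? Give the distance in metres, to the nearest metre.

Ray parameter p = sin 5.7° / 0.32 km/s = 3.1037e-01 s/km.
Layer 1: θ = 5.70°; offset = 13.5·tan 5.70° = 1.347 m.
Layer 2: sin θ = p·0.58 = 0.1800 → θ = 10.37°; offset = 22.4·tan 10.37° = 4.099 m.
Layer 3: sin θ = p·1.36 = 0.4221 → θ = 24.97°; offset = 6.0·tan 24.97° = 2.794 m.
Total horizontal offset = 8.241 m.

8 m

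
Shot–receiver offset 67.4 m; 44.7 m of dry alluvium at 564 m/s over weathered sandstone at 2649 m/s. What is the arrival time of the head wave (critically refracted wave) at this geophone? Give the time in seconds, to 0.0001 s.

t = x/V₂ + 2h·√(V₂²−V₁²)/(V₁V₂).
√(V₂²−V₁²) = √(2649²−564²) = 2588.3 m/s; delay term = 2·44.7·2588.3/(564·2649) = 0.15488 s.
t = 67.4/2649 + 0.15488 = 0.18032 s.

0.1803 s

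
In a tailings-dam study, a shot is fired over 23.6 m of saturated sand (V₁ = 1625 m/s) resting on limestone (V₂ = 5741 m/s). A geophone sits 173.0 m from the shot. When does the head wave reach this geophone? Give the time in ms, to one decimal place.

t = x/V₂ + 2h·√(V₂²−V₁²)/(V₁V₂).
√(V₂²−V₁²) = √(5741²−1625²) = 5506.2 m/s; delay term = 2·23.6·5506.2/(1625·5741) = 0.02786 s.
t = 173.0/5741 + 0.02786 = 0.05799 s.

58.0 ms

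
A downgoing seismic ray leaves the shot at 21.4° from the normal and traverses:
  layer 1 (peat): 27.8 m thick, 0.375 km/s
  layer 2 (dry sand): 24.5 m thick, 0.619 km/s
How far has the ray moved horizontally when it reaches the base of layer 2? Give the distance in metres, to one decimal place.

Apply Snell's law at each interface; in layer i the horizontal offset is hᵢ·tan θᵢ.
Layer 1: θ = 21.40°; offset = 27.8·tan 21.40° = 10.895 m.
Layer 2: sin θ = 0.619·sin 21.4°/0.375 = 0.6023, θ = 37.03°; offset = 24.5·tan 37.03° = 18.485 m.
Summing the layer offsets gives 29.380 m.

29.4 m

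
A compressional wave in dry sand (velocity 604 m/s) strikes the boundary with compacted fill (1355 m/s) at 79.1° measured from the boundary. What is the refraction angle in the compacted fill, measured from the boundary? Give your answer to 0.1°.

64.9°

Convert to the normal: θ₁ = 90° − 79.1° = 10.9°.
sin θ₁/V₁ = sin θ₂/V₂ ⇒ sin θ₂ = 1355·sin 10.9°/604 = 1355·0.1891/604 = 0.4242.
θ₂ = arcsin 0.4242 = 25.10° from the normal.
From the interface: 90° − 25.10° = 64.90°.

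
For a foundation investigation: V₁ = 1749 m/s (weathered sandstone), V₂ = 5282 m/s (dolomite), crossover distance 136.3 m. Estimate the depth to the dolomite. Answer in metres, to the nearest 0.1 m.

48.3 m

h = (x_cross/2)·√((V₂−V₁)/(V₂+V₁)).
(V₂−V₁)/(V₂+V₁) = (5282−1749)/(5282+1749) = 0.5025; √ = 0.7089.
h = (136.3/2)·0.7089 = 48.31 m.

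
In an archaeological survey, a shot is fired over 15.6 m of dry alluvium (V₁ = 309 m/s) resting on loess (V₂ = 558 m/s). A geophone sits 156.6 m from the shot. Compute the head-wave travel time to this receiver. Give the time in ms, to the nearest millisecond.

t = x/V₂ + 2h·√(V₂²−V₁²)/(V₁V₂).
√(V₂²−V₁²) = √(558²−309²) = 464.6 m/s; delay term = 2·15.6·464.6/(309·558) = 0.08408 s.
t = 156.6/558 + 0.08408 = 0.36472 s.

365 ms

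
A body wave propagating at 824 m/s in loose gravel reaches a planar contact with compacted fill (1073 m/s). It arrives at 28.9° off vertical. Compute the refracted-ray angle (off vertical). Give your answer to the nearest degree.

sin θ₁/V₁ = sin θ₂/V₂ ⇒ sin θ₂ = 1073·sin 28.9°/824 = 1073·0.4833/824 = 0.6293.
θ₂ = arcsin 0.6293 = 39.00° from the normal.

39°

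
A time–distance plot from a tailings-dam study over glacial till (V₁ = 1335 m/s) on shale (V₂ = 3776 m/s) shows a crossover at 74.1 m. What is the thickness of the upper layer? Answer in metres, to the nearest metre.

h = (x_cross/2)·√((V₂−V₁)/(V₂+V₁)).
(V₂−V₁)/(V₂+V₁) = (3776−1335)/(3776+1335) = 0.4776; √ = 0.6911.
h = (74.1/2)·0.6911 = 25.60 m.

26 m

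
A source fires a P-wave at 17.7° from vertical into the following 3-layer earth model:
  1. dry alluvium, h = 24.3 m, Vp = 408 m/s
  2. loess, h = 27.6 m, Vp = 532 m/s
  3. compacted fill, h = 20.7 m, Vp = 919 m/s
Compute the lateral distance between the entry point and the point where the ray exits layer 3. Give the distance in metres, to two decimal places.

39.13 m

Apply Snell's law at each interface; in layer i the horizontal offset is hᵢ·tan θᵢ.
Layer 1: θ = 17.70°; offset = 24.3·tan 17.70° = 7.7551 m.
Layer 2: sin θ = 532·sin 17.7°/408 = 0.3964, θ = 23.36°; offset = 27.6·tan 23.36° = 11.9182 m.
Layer 3: sin θ = 919·sin 17.7°/408 = 0.6848, θ = 43.22°; offset = 20.7·tan 43.22° = 19.4532 m.
Total horizontal offset = 39.1264 m.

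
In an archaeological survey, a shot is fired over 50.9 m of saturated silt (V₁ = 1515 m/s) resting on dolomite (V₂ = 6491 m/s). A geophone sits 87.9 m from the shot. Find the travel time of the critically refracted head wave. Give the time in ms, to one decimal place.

θ_c = arcsin(V₁/V₂) = arcsin(1515/6491) = 13.50°, cos θ_c = 0.9724.
Intercept time tᵢ = 2h cos θ_c / V₁ = 2·50.9·0.9724/1515 = 0.06534 s.
t = x/V₂ + tᵢ = 87.9/6491 + 0.06534 = 0.07888 s.

78.9 ms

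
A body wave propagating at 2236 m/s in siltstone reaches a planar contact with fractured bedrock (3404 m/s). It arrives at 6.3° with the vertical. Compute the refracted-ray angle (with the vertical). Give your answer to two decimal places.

9.62°

Snell's law: sin θ₂ = (V₂/V₁)·sin θ₁ = (3404/2236)·sin 6.3° = 0.1671.
θ₂ = sin⁻¹(0.1671) = 9.62° (from vertical).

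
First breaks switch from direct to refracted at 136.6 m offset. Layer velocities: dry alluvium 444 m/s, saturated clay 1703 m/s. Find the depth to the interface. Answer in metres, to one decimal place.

52.3 m

h = (x_cross/2)·√((V₂−V₁)/(V₂+V₁)).
(V₂−V₁)/(V₂+V₁) = (1703−444)/(1703+444) = 0.5864; √ = 0.7658.
h = (136.6/2)·0.7658 = 52.30 m.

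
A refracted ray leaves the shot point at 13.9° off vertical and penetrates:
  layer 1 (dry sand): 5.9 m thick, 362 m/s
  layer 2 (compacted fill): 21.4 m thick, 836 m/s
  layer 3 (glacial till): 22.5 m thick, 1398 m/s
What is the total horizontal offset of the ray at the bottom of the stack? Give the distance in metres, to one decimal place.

Ray parameter p = sin 13.9° / 362 m/s = 6.6361e-04 s/m.
Layer 1: θ = 13.90°; offset = 5.9·tan 13.90° = 1.460 m.
Layer 2: sin θ = p·836 = 0.5548 → θ = 33.70°; offset = 21.4·tan 33.70° = 14.270 m.
Layer 3: sin θ = p·1398 = 0.9277 → θ = 68.08°; offset = 22.5·tan 68.08° = 55.925 m.
Summing the layer offsets gives 71.655 m.

71.7 m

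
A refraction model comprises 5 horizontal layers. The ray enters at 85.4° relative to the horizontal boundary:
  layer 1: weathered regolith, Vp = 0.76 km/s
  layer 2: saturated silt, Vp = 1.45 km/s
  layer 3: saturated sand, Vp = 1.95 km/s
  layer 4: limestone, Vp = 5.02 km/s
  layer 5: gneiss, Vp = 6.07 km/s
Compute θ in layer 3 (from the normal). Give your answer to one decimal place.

From the normal: θ₁ = 90° − 85.4° = 4.6°.
Snell's law across each interface conserves sin θ / V, so sin θ_3 = V_3·sin θ₁/V₁.
sin θ_3 = 1.95 × sin 4.6° / 0.76 = 0.2058.
θ_3 = 11.87° from the vertical.

11.9°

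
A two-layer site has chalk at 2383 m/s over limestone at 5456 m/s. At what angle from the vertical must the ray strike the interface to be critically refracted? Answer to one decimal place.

25.9°

At critical incidence the refracted ray runs along the interface (θ₂ = 90°), so sin θ_c = V₁/V₂.
θ_c = arcsin(2383/5456) = arcsin 0.4368 = 25.90°.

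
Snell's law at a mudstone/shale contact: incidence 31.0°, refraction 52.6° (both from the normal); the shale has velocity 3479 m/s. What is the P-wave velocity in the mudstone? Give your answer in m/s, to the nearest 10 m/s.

2260 m/s

sin 31.0° = 0.5150; sin 52.6° = 0.7944.
V₁ = V₂·(sin θ₁/sin θ₂) = 3479·(0.5150/0.7944) = 2255.52 m/s.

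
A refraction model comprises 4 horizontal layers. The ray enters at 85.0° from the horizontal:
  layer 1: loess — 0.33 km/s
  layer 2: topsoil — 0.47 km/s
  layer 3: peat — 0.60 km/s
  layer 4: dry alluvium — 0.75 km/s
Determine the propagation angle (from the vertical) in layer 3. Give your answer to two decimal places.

9.12°

From the normal: θ₁ = 90° − 85.0° = 5.0°.
Snell's law across each interface conserves sin θ / V, so sin θ_3 = V_3·sin θ₁/V₁.
sin θ_3 = 0.60 × sin 5.0° / 0.33 = 0.1585.
θ_3 = arcsin 0.1585 = 9.12°.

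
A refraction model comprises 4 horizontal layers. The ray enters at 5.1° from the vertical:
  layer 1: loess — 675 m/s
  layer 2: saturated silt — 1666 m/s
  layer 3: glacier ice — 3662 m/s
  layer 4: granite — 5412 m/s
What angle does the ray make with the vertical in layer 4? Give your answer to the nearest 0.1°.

Ray parameter p = sin 5.1° / 675 = 1.3170e-04 s/m.
sin θ_4 = p·V_4 = 1.3170e-04 × 5412 = 0.7127.
θ_4 = arcsin 0.7127 = 45.46°.

45.5°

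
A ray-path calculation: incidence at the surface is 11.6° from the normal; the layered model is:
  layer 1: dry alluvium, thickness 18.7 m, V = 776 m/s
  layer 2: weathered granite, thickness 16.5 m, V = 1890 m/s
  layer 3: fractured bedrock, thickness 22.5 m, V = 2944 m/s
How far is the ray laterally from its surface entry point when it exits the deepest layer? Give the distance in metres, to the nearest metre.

p = sin θ₁/V₁ = sin 11.6°/776 = 2.5912e-04 s/m is conserved through the stack.
Layer 1: θ = 11.60°; offset = 18.7·tan 11.60° = 3.839 m.
Layer 2: sin θ = p·1890 = 0.4897 → θ = 29.32°; offset = 16.5·tan 29.32° = 9.268 m.
Layer 3: sin θ = p·2944 = 0.7629 → θ = 49.72°; offset = 22.5·tan 49.72° = 26.546 m.
Total horizontal offset = 39.653 m.

40 m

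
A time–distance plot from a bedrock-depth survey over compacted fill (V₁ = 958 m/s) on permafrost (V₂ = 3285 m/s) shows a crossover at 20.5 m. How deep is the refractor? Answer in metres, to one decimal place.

7.6 m

x_cross = 2h·√((V₂+V₁)/(V₂−V₁)) → h = x_cross / (2·√((V₂+V₁)/(V₂−V₁))).
√((V₂+V₁)/(V₂−V₁)) = √((3285+958)/(3285−958)) = 1.3503.
h = 20.5 / (2·1.3503) = 7.59 m.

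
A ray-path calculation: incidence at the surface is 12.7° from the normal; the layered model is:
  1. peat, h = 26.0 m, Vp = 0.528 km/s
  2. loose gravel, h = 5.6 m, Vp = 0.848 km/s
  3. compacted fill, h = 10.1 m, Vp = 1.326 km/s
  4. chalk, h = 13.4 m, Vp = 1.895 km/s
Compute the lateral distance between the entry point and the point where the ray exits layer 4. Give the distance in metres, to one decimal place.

Apply Snell's law at each interface; in layer i the horizontal offset is hᵢ·tan θᵢ.
Layer 1: θ = 12.70°; offset = 26.0·tan 12.70° = 5.859 m.
Layer 2: sin θ = 0.848·sin 12.7°/0.528 = 0.3531, θ = 20.68°; offset = 5.6·tan 20.68° = 2.113 m.
Layer 3: sin θ = 1.326·sin 12.7°/0.528 = 0.5521, θ = 33.51°; offset = 10.1·tan 33.51° = 6.688 m.
Layer 4: sin θ = 1.895·sin 12.7°/0.528 = 0.7890, θ = 52.10°; offset = 13.4·tan 52.10° = 17.210 m.
Summing the layer offsets gives 31.871 m.

31.9 m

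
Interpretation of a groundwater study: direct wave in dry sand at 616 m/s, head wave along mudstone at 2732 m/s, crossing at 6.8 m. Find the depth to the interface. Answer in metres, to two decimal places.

h = (x_cross/2)·√((V₂−V₁)/(V₂+V₁)).
(V₂−V₁)/(V₂+V₁) = (2732−616)/(2732+616) = 0.6320; √ = 0.7950.
h = (6.8/2)·0.7950 = 2.70 m.

2.70 m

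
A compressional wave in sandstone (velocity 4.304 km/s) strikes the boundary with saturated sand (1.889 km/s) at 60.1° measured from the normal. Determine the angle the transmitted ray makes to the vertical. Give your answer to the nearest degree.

Snell's law: sin θ₂ = (V₂/V₁)·sin θ₁ = (1.889/4.304)·sin 60.1° = 0.3805.
θ₂ = arcsin 0.3805 = 22.36° from the normal.

22°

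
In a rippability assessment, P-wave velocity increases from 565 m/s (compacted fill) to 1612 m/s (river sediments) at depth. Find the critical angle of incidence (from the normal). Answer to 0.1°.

20.5°

Critical incidence: sin θ_c = V₁/V₂ = 565/1612 = 0.3505.
θ_c = arcsin 0.3505 = 20.52°.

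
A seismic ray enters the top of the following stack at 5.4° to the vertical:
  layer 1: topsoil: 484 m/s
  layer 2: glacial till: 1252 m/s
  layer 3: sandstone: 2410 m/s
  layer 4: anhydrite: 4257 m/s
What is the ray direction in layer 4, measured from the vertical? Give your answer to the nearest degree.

56°

Ray parameter p = sin 5.4° / 484 = 1.9444e-04 s/m.
sin θ_4 = p·V_4 = 1.9444e-04 × 4257 = 0.8277.
θ_4 = arcsin 0.8277 = 55.87°.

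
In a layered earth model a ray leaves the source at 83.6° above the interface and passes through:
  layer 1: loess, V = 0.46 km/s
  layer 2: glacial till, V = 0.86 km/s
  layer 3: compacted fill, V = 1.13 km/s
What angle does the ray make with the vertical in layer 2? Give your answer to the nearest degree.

12°

From the normal: θ₁ = 90° − 83.6° = 6.4°.
Ray parameter p = sin 6.4° / 0.46 = 2.4232e-01 s/km.
sin θ_2 = p·V_2 = 2.4232e-01 × 0.86 = 0.2084.
θ_2 = 12.03° from the vertical.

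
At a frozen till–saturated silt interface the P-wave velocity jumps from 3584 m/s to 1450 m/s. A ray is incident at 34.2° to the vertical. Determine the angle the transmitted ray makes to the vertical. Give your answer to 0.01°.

sin θ₁/V₁ = sin θ₂/V₂ ⇒ sin θ₂ = 1450·sin 34.2°/3584 = 1450·0.5621/3584 = 0.2274.
θ₂ = sin⁻¹(0.2274) = 13.14° (from vertical).

13.14°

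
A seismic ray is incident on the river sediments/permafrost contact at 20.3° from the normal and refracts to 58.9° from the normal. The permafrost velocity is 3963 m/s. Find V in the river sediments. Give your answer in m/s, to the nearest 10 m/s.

Snell's law: sin 20.3°/V₁ = sin 58.9°/V₂.
V₁ = V₂·sin 20.3°/sin 58.9° = 3963 × 0.4052 = 1605.70 m/s.

1610 m/s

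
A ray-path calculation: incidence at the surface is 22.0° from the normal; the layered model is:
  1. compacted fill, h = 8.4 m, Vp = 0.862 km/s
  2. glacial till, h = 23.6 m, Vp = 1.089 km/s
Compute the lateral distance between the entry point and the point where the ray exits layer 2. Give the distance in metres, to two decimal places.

16.07 m

Ray parameter p = sin 22.0° / 0.862 km/s = 4.3458e-01 s/km.
Layer 1: θ = 22.00°; offset = 8.4·tan 22.00° = 3.3938 m.
Layer 2: sin θ = p·1.089 = 0.4733 → θ = 28.25°; offset = 23.6·tan 28.25° = 12.6785 m.
Σ offsets = 16.0724 m.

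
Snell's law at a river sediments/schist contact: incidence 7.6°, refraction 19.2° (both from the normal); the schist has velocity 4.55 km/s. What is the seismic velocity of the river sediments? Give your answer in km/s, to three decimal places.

1.830 km/s

sin 7.6° = 0.1323; sin 19.2° = 0.3289.
V₁ = V₂·(sin θ₁/sin θ₂) = 4.55·(0.1323/0.3289) = 1.830 km/s.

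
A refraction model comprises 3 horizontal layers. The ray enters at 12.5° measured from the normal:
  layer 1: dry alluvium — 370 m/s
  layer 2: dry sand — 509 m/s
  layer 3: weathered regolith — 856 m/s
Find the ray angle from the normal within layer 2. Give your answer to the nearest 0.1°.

17.3°

Ray parameter p = sin 12.5° / 370 = 5.8497e-04 s/m.
sin θ_2 = p·V_2 = 5.8497e-04 × 509 = 0.2978.
θ_2 = arcsin 0.2978 = 17.32°.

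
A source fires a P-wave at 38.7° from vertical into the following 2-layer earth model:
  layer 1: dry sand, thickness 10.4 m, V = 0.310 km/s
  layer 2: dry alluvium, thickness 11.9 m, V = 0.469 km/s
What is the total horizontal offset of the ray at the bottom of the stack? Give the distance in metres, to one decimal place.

43.0 m

p = sin θ₁/V₁ = sin 38.7°/0.310 = 2.0169e+00 s/km is conserved through the stack.
Layer 1: θ = 38.70°; offset = 10.4·tan 38.70° = 8.332 m.
Layer 2: sin θ = p·0.469 = 0.9459 → θ = 71.07°; offset = 11.9·tan 71.07° = 34.703 m.
Σ offsets = 43.035 m.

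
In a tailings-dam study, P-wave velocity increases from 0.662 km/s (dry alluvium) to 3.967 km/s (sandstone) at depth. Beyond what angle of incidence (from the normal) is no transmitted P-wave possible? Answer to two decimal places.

Critical incidence: sin θ_c = V₁/V₂ = 0.662/3.967 = 0.1669.
θ_c = arcsin 0.1669 = 9.61°.

9.61°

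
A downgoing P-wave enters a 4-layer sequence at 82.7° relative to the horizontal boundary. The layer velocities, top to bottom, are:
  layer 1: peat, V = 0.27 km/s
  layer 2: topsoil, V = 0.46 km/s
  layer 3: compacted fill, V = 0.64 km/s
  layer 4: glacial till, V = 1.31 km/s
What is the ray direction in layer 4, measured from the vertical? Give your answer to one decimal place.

From the normal: θ₁ = 90° − 82.7° = 7.3°.
Snell's law across each interface conserves sin θ / V, so sin θ_4 = V_4·sin θ₁/V₁.
sin θ_4 = 1.31 × sin 7.3° / 0.27 = 0.6165.
θ_4 = 38.06° from the vertical.

38.1°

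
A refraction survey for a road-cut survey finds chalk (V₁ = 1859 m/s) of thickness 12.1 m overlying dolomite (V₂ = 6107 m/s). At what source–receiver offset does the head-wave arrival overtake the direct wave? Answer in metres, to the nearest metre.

33 m

x_cross = 2h·√((V₂+V₁)/(V₂−V₁)).
(V₂+V₁)/(V₂−V₁) = (6107+1859)/(6107−1859) = 1.8752; √ = 1.3694.
x_cross = 2·12.1·1.3694 = 33.14 m.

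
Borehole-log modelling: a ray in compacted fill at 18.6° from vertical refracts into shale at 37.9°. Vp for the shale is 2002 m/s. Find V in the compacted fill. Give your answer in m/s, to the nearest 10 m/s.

Snell's law: sin 18.6°/V₁ = sin 37.9°/V₂.
V₁ = V₂·sin 18.6°/sin 37.9° = 2002 × 0.5192 = 1039.51 m/s.

1040 m/s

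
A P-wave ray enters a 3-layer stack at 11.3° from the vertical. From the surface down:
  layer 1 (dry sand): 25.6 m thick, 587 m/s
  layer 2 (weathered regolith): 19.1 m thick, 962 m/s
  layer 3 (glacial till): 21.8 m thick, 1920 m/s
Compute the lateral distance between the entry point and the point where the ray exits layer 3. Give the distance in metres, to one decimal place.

29.8 m

p = sin θ₁/V₁ = sin 11.3°/587 = 3.3381e-04 s/m is conserved through the stack.
Layer 1: θ = 11.30°; offset = 25.6·tan 11.30° = 5.115 m.
Layer 2: sin θ = p·962 = 0.3211 → θ = 18.73°; offset = 19.1·tan 18.73° = 6.476 m.
Layer 3: sin θ = p·1920 = 0.6409 → θ = 39.86°; offset = 21.8·tan 39.86° = 18.202 m.
Σ offsets = 29.794 m.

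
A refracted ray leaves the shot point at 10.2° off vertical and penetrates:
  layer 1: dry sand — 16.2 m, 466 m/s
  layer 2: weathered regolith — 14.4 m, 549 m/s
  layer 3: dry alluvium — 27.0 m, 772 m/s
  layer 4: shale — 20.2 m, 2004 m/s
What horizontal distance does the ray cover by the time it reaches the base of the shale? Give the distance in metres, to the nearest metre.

38 m

p = sin θ₁/V₁ = sin 10.2°/466 = 3.8001e-04 s/m is conserved through the stack.
Layer 1: θ = 10.20°; offset = 16.2·tan 10.20° = 2.915 m.
Layer 2: sin θ = p·549 = 0.2086 → θ = 12.04°; offset = 14.4·tan 12.04° = 3.072 m.
Layer 3: sin θ = p·772 = 0.2934 → θ = 17.06°; offset = 27.0·tan 17.06° = 8.285 m.
Layer 4: sin θ = p·2004 = 0.7615 → θ = 49.60°; offset = 20.2·tan 49.60° = 23.735 m.
Total horizontal offset = 38.007 m.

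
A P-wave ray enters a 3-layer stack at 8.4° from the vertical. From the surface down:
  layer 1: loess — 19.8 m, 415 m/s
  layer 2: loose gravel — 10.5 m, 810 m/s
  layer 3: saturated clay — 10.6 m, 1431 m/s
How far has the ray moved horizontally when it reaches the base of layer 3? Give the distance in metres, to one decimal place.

12.2 m

Apply Snell's law at each interface; in layer i the horizontal offset is hᵢ·tan θᵢ.
Layer 1: θ = 8.40°; offset = 19.8·tan 8.40° = 2.924 m.
Layer 2: sin θ = 810·sin 8.4°/415 = 0.2851, θ = 16.57°; offset = 10.5·tan 16.57° = 3.123 m.
Layer 3: sin θ = 1431·sin 8.4°/415 = 0.5037, θ = 30.25°; offset = 10.6·tan 30.25° = 6.181 m.
Σ offsets = 12.228 m.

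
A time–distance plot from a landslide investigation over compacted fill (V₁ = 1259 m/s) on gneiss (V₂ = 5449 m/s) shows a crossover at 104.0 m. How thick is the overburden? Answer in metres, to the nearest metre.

41 m

x_cross = 2h·√((V₂+V₁)/(V₂−V₁)) → h = x_cross / (2·√((V₂+V₁)/(V₂−V₁))).
√((V₂+V₁)/(V₂−V₁)) = √((5449+1259)/(5449−1259)) = 1.2653.
h = 104.0 / (2·1.2653) = 41.10 m.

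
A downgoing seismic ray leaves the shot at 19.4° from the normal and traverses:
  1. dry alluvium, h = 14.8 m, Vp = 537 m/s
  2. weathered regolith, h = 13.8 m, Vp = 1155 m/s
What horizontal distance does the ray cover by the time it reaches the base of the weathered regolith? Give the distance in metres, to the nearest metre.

Apply Snell's law at each interface; in layer i the horizontal offset is hᵢ·tan θᵢ.
Layer 1: θ = 19.40°; offset = 14.8·tan 19.40° = 5.212 m.
Layer 2: sin θ = 1155·sin 19.4°/537 = 0.7144, θ = 45.60°; offset = 13.8·tan 45.60° = 14.090 m.
Summing the layer offsets gives 19.302 m.

19 m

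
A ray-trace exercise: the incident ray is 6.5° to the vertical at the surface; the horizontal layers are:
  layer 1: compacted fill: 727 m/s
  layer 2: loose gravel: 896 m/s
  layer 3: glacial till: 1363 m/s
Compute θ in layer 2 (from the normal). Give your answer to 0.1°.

8.0°

Snell's law across each interface conserves sin θ / V, so sin θ_2 = V_2·sin θ₁/V₁.
sin θ_2 = 896 × sin 6.5° / 727 = 0.1395.
θ_2 = 8.02° from the vertical.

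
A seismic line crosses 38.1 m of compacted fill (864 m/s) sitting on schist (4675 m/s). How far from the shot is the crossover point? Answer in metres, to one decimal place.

91.9 m

x_cross = 2h·√((V₂+V₁)/(V₂−V₁)).
(V₂+V₁)/(V₂−V₁) = (4675+864)/(4675−864) = 1.4534; √ = 1.2056.
x_cross = 2·38.1·1.2056 = 91.87 m.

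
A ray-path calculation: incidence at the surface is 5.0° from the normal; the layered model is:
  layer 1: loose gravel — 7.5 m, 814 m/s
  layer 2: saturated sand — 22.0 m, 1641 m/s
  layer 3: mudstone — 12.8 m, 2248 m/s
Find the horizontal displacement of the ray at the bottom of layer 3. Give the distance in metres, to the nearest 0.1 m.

7.8 m

p = sin θ₁/V₁ = sin 5.0°/814 = 1.0707e-04 s/m is conserved through the stack.
Layer 1: θ = 5.00°; offset = 7.5·tan 5.00° = 0.656 m.
Layer 2: sin θ = p·1641 = 0.1757 → θ = 10.12°; offset = 22.0·tan 10.12° = 3.927 m.
Layer 3: sin θ = p·2248 = 0.2407 → θ = 13.93°; offset = 12.8·tan 13.93° = 3.174 m.
Total horizontal offset = 7.757 m.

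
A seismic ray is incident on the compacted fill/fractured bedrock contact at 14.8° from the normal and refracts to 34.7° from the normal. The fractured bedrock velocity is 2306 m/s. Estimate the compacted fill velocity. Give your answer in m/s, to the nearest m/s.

Snell's law: sin 14.8°/V₁ = sin 34.7°/V₂.
V₁ = V₂·sin 14.8°/sin 34.7° = 2306 × 0.4487 = 1034.74 m/s.

1035 m/s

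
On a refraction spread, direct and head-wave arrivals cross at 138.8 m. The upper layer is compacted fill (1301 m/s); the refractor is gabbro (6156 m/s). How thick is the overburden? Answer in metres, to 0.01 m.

x_cross = 2h·√((V₂+V₁)/(V₂−V₁)) → h = x_cross / (2·√((V₂+V₁)/(V₂−V₁))).
√((V₂+V₁)/(V₂−V₁)) = √((6156+1301)/(6156−1301)) = 1.2393.
h = 138.8 / (2·1.2393) = 56.00 m.

56.00 m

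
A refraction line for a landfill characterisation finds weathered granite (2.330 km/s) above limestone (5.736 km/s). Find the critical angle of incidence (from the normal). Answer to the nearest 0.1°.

24.0°

At critical incidence the refracted ray runs along the interface (θ₂ = 90°), so sin θ_c = V₁/V₂.
θ_c = arcsin(2.330/5.736) = arcsin 0.4062 = 23.97°.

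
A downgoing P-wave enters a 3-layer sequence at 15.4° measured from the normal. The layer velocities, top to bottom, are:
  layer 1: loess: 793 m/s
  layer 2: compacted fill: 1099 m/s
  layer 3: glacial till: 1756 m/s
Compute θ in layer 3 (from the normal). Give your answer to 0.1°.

36.0°

Ray parameter p = sin 15.4° / 793 = 3.3488e-04 s/m.
sin θ_3 = p·V_3 = 3.3488e-04 × 1756 = 0.5880.
θ_3 = arcsin 0.5880 = 36.02°.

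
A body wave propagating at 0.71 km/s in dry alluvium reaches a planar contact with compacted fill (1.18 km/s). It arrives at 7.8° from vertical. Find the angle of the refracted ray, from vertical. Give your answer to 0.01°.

Snell's law: sin θ₂ = (V₂/V₁)·sin θ₁ = (1.18/0.71)·sin 7.8° = 0.2256.
θ₂ = sin⁻¹(0.2256) = 13.04° (from vertical).

13.04°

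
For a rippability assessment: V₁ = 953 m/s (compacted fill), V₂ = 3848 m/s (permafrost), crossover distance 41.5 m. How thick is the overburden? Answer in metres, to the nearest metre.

16 m

x_cross = 2h·√((V₂+V₁)/(V₂−V₁)) → h = x_cross / (2·√((V₂+V₁)/(V₂−V₁))).
√((V₂+V₁)/(V₂−V₁)) = √((3848+953)/(3848−953)) = 1.2878.
h = 41.5 / (2·1.2878) = 16.11 m.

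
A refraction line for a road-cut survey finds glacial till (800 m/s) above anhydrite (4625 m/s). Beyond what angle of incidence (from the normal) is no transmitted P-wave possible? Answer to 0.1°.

10.0°

At critical incidence the refracted ray runs along the interface (θ₂ = 90°), so sin θ_c = V₁/V₂.
θ_c = arcsin(800/4625) = arcsin 0.1730 = 9.96°.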